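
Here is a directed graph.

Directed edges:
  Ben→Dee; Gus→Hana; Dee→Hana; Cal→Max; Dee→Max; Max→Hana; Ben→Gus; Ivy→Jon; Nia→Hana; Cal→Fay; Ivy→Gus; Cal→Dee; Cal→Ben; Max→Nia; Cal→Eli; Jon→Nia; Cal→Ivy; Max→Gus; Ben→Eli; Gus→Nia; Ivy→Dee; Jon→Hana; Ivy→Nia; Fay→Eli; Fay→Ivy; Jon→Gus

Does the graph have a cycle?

No

DFS with white/gray/black marking, starting from Ivy:
Ivy gray
  Dee gray
    Hana gray
    Hana black
    Max gray
      Gus gray
        Gus→Hana: Hana black — skip
        Nia gray
          Nia→Hana: Hana black — skip
        Nia black
      Gus black
      Max→Hana: Hana black — skip
      Max→Nia: Nia black — skip
    Max black
  Dee black
  Ivy→Nia: Nia black — skip
  Ivy→Gus: Gus black — skip
  Jon gray
    Jon→Gus: Gus black — skip
    Jon→Hana: Hana black — skip
    Jon→Nia: Nia black — skip
  Jon black
Ivy black
Ben gray
  Eli gray
  Eli black
  Ben→Gus: Gus black — skip
  Ben→Dee: Dee black — skip
Ben black
Cal gray
  Fay gray
    Fay→Ivy: Ivy black — skip
    Fay→Eli: Eli black — skip
  Fay black
  Cal→Eli: Eli black — skip
  Cal→Ben: Ben black — skip
  Cal→Ivy: Ivy black — skip
  Cal→Max: Max black — skip
  Cal→Dee: Dee black — skip
Cal black
Every edge goes to a white or black vertex — no back edge, so the graph is acyclic.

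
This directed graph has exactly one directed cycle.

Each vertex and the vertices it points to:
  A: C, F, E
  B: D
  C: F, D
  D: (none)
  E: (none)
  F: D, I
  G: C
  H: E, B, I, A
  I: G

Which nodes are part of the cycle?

DFS with gray/black marking from I:
I gray
  G gray
    C gray
      F gray
        D gray
        D black
        F→I: I is gray → back edge
Back edge closes the cycle I → G → C → F → I; its vertices are {C, F, G, I}.

C, F, G, I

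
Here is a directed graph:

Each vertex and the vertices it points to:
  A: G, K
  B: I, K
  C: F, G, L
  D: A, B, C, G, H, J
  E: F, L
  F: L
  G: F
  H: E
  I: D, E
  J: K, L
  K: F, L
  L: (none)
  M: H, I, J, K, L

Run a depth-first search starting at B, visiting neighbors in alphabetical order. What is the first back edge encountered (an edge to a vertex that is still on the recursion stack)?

D→B

DFS from B (visiting neighbors in alphabetical order); mark gray on enter, black on exit:
B gray
  I gray
    D gray
      A gray
        G gray
          F gray
            L gray
            L black
          F black
        G black
        K gray
          K→F: F black — skip
          K→L: L black — skip
        K black
      A black
      D→B: B is gray → back edge
First back edge: D → B.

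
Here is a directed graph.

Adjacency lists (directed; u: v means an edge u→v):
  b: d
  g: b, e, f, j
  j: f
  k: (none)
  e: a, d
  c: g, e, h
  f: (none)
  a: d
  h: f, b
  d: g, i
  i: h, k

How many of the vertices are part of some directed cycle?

7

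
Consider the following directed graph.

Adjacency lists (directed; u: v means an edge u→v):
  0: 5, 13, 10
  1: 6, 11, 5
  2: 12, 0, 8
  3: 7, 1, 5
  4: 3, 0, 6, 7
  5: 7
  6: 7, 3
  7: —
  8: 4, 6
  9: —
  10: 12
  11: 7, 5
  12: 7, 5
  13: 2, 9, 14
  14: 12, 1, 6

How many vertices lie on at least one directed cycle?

A vertex is on a directed cycle iff it belongs to a strongly connected component of size ≥ 2 (or has a self-loop).
The vertices on cycles are {0, 1, 2, 3, 4, 6, 8, 13} — 8 in total.

8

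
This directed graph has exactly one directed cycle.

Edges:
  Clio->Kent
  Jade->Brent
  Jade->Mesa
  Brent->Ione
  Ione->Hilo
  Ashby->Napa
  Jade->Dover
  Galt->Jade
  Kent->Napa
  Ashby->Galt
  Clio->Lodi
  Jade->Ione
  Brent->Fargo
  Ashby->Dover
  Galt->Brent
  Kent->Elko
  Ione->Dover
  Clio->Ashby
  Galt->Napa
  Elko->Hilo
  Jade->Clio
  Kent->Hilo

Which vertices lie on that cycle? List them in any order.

Clio, Galt, Jade, Ashby

DFS with gray/black marking from Galt:
Galt gray
  Napa gray
  Napa black
  Brent gray
    Ione gray
      Dover gray
      Dover black
      Hilo gray
      Hilo black
    Ione black
    Fargo gray
    Fargo black
  Brent black
  Jade gray
    Mesa gray
    Mesa black
    Jade→Brent: Brent black — skip
    Jade→Dover: Dover black — skip
    Clio gray
      Lodi gray
      Lodi black
      Ashby gray
        Ashby→Dover: Dover black — skip
        Ashby→Napa: Napa black — skip
        Ashby→Galt: Galt is gray → back edge
Back edge closes the cycle Galt → Jade → Clio → Ashby → Galt; its vertices are {Clio, Galt, Jade, Ashby}.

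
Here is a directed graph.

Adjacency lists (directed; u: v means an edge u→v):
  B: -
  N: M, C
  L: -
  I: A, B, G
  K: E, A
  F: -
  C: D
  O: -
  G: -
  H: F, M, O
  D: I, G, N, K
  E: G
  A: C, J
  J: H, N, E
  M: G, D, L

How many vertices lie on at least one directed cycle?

A vertex is on a directed cycle iff it belongs to a strongly connected component of size ≥ 2 (or has a self-loop).
The vertices on cycles are {A, C, D, H, I, J, K, M, N} — 9 in total.

9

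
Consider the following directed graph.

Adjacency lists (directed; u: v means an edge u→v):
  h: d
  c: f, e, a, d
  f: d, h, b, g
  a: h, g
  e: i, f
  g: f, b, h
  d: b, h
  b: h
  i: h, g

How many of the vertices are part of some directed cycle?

A vertex is on a directed cycle iff it belongs to a strongly connected component of size ≥ 2 (or has a self-loop).
The vertices on cycles are {b, d, f, g, h} — 5 in total.

5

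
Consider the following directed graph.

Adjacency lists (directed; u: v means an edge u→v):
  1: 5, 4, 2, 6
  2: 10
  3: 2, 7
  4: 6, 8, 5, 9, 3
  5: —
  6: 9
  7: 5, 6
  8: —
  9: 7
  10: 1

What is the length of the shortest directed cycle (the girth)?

3

For each vertex v, BFS finds the shortest path from v back to v.
The shortest such closed walk is 1 → 2 → 10 → 1, length 3.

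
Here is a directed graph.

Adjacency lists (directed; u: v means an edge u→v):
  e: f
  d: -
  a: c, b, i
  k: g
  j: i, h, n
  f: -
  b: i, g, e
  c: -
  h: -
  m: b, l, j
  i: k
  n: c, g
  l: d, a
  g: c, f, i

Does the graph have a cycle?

DFS with white/gray/black marking, starting from l:
l gray
  d gray
  d black
  a gray
    c gray
    c black
    b gray
      i gray
        k gray
          g gray
            g→c: c black — skip
            f gray
            f black
            g→i: i is gray → back edge
Back edge found, so a cycle exists: i → k → g → i.

Yes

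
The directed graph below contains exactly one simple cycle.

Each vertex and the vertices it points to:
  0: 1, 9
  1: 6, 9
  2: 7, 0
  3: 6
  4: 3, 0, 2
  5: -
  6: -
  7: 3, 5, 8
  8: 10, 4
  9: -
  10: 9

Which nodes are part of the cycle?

2, 4, 7, 8

DFS with gray/black marking from 4:
4 gray
  3 gray
    6 gray
    6 black
  3 black
  0 gray
    1 gray
      1→6: 6 black — skip
      9 gray
      9 black
    1 black
    0→9: 9 black — skip
  0 black
  2 gray
    7 gray
      7→3: 3 black — skip
      5 gray
      5 black
      8 gray
        10 gray
          10→9: 9 black — skip
        10 black
        8→4: 4 is gray → back edge
Back edge closes the cycle 4 → 2 → 7 → 8 → 4; its vertices are {2, 4, 7, 8}.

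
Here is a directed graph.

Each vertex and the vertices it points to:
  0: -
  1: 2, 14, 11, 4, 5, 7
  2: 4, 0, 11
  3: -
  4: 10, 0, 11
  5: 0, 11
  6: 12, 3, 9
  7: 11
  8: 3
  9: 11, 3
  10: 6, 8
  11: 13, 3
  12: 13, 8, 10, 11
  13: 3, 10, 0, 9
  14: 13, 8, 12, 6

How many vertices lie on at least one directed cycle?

6

A vertex is on a directed cycle iff it belongs to a strongly connected component of size ≥ 2 (or has a self-loop).
The vertices on cycles are {6, 9, 10, 11, 12, 13} — 6 in total.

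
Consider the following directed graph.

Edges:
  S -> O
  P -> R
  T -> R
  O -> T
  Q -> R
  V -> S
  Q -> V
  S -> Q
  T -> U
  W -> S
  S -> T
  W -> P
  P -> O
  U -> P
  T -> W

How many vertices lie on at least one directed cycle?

8

A vertex is on a directed cycle iff it belongs to a strongly connected component of size ≥ 2 (or has a self-loop).
The vertices on cycles are {O, P, Q, S, T, U, V, W} — 8 in total.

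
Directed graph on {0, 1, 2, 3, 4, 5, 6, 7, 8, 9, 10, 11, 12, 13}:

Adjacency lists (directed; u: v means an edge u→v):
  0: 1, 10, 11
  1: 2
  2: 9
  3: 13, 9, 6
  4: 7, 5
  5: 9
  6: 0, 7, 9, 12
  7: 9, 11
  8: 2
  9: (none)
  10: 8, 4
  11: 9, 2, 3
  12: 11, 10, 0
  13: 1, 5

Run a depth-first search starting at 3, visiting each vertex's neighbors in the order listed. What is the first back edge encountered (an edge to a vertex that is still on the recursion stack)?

11→3

DFS from 3 (visiting each vertex's neighbors in the order listed); mark gray on enter, black on exit:
3 gray
  13 gray
    1 gray
      2 gray
        9 gray
        9 black
      2 black
    1 black
    5 gray
      5→9: 9 black — skip
    5 black
  13 black
  3→9: 9 black — skip
  6 gray
    0 gray
      0→1: 1 black — skip
      10 gray
        8 gray
          8→2: 2 black — skip
        8 black
        4 gray
          7 gray
            7→9: 9 black — skip
            11 gray
              11→9: 9 black — skip
              11→2: 2 black — skip
              11→3: 3 is gray → back edge
First back edge: 11 → 3.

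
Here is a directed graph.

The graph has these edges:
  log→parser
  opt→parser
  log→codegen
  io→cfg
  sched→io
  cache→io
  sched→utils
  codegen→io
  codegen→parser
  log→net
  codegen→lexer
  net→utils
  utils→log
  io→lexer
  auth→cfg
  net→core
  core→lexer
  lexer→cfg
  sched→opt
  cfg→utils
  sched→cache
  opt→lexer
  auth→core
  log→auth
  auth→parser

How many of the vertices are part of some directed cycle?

A vertex is on a directed cycle iff it belongs to a strongly connected component of size ≥ 2 (or has a self-loop).
The vertices on cycles are {io, cfg, log, net, auth, core, lexer, utils, codegen} — 9 in total.

9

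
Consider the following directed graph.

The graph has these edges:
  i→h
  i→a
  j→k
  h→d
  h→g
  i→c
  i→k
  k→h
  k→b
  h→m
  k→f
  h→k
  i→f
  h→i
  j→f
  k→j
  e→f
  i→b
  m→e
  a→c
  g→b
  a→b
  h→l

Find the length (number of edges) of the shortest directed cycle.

For each vertex v, BFS finds the shortest path from v back to v.
The shortest such closed walk is h → k → h, length 2.

2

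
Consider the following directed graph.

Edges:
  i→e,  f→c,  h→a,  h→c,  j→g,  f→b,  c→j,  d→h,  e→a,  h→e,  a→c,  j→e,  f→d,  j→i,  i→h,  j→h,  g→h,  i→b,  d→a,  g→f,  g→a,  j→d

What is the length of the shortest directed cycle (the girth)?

3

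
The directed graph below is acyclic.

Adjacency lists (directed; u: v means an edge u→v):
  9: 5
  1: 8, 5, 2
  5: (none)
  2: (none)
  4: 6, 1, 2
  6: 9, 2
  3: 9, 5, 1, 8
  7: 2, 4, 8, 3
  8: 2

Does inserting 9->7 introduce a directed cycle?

Adding 9→7 creates a cycle iff 7 can already reach 9.
Path from 7: 7 → 3 → 9.
So 7 → … → 9 → 7 is a cycle.

Yes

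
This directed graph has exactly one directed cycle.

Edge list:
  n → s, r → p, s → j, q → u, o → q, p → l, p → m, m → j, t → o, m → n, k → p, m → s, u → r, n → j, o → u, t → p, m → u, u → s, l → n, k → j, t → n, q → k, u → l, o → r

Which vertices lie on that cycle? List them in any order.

m, p, r, u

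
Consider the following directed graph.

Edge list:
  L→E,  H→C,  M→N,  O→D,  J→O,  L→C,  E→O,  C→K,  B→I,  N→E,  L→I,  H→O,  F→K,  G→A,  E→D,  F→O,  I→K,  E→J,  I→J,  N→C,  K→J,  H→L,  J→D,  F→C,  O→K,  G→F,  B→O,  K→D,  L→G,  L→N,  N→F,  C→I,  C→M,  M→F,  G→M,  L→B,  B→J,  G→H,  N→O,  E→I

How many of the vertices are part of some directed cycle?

10

A vertex is on a directed cycle iff it belongs to a strongly connected component of size ≥ 2 (or has a self-loop).
The vertices on cycles are {C, F, G, H, J, K, L, M, N, O} — 10 in total.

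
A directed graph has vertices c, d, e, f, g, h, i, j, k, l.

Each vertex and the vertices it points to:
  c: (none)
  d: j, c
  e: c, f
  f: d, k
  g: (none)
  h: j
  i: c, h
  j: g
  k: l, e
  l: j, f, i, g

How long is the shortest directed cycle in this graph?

3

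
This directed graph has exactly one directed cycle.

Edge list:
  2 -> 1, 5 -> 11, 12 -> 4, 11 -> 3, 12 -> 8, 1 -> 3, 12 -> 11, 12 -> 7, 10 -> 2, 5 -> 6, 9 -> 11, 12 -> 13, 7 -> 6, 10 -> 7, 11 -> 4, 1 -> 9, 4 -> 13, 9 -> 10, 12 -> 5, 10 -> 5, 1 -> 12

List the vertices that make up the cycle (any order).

1, 2, 9, 10

DFS with gray/black marking from 1:
1 gray
  3 gray
  3 black
  12 gray
    8 gray
    8 black
    13 gray
    13 black
    11 gray
      11→3: 3 black — skip
      4 gray
        4→13: 13 black — skip
      4 black
    11 black
    7 gray
      6 gray
      6 black
    7 black
    12→4: 4 black — skip
    5 gray
      5→11: 11 black — skip
      5→6: 6 black — skip
    5 black
  12 black
  9 gray
    10 gray
      10→5: 5 black — skip
      2 gray
        2→1: 1 is gray → back edge
Back edge closes the cycle 1 → 9 → 10 → 2 → 1; its vertices are {1, 2, 9, 10}.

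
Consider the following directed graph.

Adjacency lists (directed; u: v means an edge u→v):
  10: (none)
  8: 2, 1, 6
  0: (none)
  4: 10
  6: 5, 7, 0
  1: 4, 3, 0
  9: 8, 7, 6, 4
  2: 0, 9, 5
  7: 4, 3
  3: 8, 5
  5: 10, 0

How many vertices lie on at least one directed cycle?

7

A vertex is on a directed cycle iff it belongs to a strongly connected component of size ≥ 2 (or has a self-loop).
The vertices on cycles are {1, 2, 3, 6, 7, 8, 9} — 7 in total.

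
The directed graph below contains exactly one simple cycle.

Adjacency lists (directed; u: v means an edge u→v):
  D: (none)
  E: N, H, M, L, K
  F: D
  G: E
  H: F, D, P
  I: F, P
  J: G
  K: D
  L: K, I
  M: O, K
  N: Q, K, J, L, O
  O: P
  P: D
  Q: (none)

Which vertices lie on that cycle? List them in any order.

E, G, J, N

DFS with gray/black marking from G:
G gray
  E gray
    N gray
      Q gray
      Q black
      K gray
        D gray
        D black
      K black
      J gray
        J→G: G is gray → back edge
Back edge closes the cycle G → E → N → J → G; its vertices are {E, G, J, N}.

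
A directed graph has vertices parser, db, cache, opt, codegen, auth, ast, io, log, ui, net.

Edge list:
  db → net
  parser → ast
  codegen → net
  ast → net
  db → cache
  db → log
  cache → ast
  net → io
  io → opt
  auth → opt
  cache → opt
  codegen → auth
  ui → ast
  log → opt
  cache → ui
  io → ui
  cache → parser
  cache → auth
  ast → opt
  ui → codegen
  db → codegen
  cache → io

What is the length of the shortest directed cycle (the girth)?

4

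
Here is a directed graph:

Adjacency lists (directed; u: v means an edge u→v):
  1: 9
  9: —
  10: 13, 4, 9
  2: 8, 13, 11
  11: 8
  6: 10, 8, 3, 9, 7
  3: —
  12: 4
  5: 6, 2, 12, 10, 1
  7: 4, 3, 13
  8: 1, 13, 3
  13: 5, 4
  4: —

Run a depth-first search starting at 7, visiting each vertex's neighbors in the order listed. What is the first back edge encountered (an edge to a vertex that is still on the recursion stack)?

10->13

DFS from 7 (visiting each vertex's neighbors in the order listed); mark gray on enter, black on exit:
7 gray
  4 gray
  4 black
  3 gray
  3 black
  13 gray
    5 gray
      6 gray
        10 gray
          10→13: 13 is gray → back edge
First back edge: 10 → 13.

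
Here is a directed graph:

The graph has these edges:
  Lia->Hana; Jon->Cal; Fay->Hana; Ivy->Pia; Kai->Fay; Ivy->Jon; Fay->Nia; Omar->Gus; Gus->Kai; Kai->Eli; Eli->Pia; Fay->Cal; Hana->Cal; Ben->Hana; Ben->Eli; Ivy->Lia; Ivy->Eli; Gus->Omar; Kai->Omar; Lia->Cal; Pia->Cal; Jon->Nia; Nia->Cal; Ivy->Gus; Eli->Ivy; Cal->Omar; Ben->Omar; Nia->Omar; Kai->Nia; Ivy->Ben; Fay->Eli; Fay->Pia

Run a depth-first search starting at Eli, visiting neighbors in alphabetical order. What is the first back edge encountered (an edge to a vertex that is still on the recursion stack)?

DFS from Eli (visiting neighbors in alphabetical order); mark gray on enter, black on exit:
Eli gray
  Ivy gray
    Ben gray
      Ben→Eli: Eli is gray → back edge
First back edge: Ben → Eli.

Ben→Eli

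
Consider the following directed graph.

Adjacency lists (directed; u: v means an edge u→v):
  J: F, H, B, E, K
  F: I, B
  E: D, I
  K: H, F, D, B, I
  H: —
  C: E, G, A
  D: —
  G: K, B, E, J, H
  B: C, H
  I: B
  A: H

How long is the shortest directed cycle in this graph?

3

For each vertex v, BFS finds the shortest path from v back to v.
The shortest such closed walk is C → G → B → C, length 3.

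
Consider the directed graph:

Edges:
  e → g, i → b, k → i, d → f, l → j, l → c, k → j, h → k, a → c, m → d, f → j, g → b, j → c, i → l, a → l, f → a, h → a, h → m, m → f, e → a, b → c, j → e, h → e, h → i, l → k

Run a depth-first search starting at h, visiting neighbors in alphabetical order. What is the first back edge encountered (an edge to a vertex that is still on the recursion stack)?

e->a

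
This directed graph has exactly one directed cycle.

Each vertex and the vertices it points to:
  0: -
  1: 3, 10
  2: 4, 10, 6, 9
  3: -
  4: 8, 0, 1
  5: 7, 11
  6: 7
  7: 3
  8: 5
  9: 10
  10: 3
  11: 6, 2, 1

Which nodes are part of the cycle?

2, 4, 5, 8, 11

DFS with gray/black marking from 11:
11 gray
  6 gray
    7 gray
      3 gray
      3 black
    7 black
  6 black
  2 gray
    4 gray
      8 gray
        5 gray
          5→7: 7 black — skip
          5→11: 11 is gray → back edge
Back edge closes the cycle 11 → 2 → 4 → 8 → 5 → 11; its vertices are {2, 4, 5, 8, 11}.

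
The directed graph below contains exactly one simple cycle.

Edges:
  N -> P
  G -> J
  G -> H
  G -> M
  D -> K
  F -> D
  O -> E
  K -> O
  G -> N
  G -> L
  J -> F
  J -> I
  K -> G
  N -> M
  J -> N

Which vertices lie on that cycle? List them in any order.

D, F, G, J, K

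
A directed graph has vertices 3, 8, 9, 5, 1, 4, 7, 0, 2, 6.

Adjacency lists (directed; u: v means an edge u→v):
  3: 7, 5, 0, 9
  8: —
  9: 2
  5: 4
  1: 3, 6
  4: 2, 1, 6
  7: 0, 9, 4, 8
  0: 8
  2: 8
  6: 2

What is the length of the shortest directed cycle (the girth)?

For each vertex v, BFS finds the shortest path from v back to v.
The shortest such closed walk is 1 → 3 → 7 → 4 → 1, length 4.

4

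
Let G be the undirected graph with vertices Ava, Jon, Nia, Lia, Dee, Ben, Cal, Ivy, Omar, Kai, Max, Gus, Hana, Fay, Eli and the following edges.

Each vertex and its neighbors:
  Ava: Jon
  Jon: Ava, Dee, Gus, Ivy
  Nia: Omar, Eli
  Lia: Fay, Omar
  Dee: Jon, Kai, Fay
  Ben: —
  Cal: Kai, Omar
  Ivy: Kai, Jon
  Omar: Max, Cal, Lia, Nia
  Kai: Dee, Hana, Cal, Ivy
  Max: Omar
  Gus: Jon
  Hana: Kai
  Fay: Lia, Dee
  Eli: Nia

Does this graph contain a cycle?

DFS, tracking each vertex's parent; an edge to a visited non-parent vertex closes a cycle.
Start from Ava:
visit Ava (parent –)
  visit Jon (parent Ava)
    Jon–Ava: parent, skip
    visit Dee (parent Jon)
      Dee–Jon: parent, skip
      visit Kai (parent Dee)
        Kai–Dee: parent, skip
        visit Hana (parent Kai)
          Hana–Kai: parent, skip
        visit Cal (parent Kai)
          Cal–Kai: parent, skip
          visit Omar (parent Cal)
            visit Max (parent Omar)
              Max–Omar: parent, skip
            Omar–Cal: parent, skip
            visit Lia (parent Omar)
              visit Fay (parent Lia)
                Fay–Lia: parent, skip
                Fay–Dee: Dee visited and ≠ parent → cycle
Cycle: Dee – Kai – Cal – Omar – Lia – Fay – Dee.

Yes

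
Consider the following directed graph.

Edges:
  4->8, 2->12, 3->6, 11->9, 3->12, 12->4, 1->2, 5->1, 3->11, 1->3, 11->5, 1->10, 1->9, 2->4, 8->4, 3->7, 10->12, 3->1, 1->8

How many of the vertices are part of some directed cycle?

6

A vertex is on a directed cycle iff it belongs to a strongly connected component of size ≥ 2 (or has a self-loop).
The vertices on cycles are {1, 3, 4, 5, 8, 11} — 6 in total.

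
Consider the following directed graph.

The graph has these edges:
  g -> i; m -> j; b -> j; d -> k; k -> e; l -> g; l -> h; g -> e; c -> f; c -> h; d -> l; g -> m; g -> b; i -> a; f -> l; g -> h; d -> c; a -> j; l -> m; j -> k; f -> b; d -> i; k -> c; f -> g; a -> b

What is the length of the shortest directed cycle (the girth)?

5

For each vertex v, BFS finds the shortest path from v back to v.
The shortest such closed walk is k → c → f → b → j → k, length 5.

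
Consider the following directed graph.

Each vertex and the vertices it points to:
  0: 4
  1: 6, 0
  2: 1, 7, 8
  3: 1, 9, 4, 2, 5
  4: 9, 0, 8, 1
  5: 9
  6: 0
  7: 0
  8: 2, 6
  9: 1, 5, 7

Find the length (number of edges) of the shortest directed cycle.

For each vertex v, BFS finds the shortest path from v back to v.
The shortest such closed walk is 5 → 9 → 5, length 2.

2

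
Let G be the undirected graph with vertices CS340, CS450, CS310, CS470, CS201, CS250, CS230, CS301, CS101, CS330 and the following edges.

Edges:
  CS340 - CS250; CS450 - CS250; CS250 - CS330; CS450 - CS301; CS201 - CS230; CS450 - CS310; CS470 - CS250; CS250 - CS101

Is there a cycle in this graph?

No

DFS, tracking each vertex's parent; an edge to a visited non-parent vertex closes a cycle.
Start from CS101:
visit CS101 (parent –)
  visit CS250 (parent CS101)
    visit CS470 (parent CS250)
      CS470–CS250: parent, skip
    CS250–CS101: parent, skip
    visit CS450 (parent CS250)
      CS450–CS250: parent, skip
      visit CS301 (parent CS450)
        CS301–CS450: parent, skip
      visit CS310 (parent CS450)
        CS310–CS450: parent, skip
    visit CS330 (parent CS250)
      CS330–CS250: parent, skip
    visit CS340 (parent CS250)
      CS340–CS250: parent, skip
visit CS201 (parent –)
  visit CS230 (parent CS201)
    CS230–CS201: parent, skip
No non-parent visited neighbor found — the graph is a forest.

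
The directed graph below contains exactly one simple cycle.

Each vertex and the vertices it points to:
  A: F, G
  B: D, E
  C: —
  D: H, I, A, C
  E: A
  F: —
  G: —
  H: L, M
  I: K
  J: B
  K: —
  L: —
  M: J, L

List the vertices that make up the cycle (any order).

B, D, H, J, M

DFS with gray/black marking from B:
B gray
  D gray
    H gray
      L gray
      L black
      M gray
        J gray
          J→B: B is gray → back edge
Back edge closes the cycle B → D → H → M → J → B; its vertices are {B, D, H, J, M}.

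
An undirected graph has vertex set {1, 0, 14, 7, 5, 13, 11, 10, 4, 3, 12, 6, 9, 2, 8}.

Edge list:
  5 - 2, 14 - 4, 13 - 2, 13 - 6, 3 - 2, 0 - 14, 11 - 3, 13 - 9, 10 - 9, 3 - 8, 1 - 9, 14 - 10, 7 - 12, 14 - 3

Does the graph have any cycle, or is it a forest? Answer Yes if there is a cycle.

Yes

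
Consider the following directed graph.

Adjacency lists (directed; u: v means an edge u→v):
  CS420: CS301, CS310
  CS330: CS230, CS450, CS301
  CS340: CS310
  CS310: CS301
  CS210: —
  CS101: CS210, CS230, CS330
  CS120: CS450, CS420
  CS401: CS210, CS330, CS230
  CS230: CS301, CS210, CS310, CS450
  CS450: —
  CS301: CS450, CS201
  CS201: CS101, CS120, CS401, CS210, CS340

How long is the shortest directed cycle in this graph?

4

For each vertex v, BFS finds the shortest path from v back to v.
The shortest such closed walk is CS201 → CS401 → CS330 → CS301 → CS201, length 4.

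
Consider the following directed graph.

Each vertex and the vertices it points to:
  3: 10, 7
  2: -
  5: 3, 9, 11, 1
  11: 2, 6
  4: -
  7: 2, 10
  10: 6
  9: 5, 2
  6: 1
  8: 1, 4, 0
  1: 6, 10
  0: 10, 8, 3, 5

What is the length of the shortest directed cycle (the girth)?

2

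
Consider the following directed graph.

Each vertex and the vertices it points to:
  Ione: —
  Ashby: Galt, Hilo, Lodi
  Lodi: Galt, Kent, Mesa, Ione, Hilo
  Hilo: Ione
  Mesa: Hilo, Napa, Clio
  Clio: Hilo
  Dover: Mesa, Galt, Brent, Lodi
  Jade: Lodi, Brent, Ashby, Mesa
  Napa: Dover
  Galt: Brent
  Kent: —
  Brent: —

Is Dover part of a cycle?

Dover is on a cycle iff Dover can reach itself via ≥1 edge.
Dover → Mesa → Napa → Dover — yes.

Yes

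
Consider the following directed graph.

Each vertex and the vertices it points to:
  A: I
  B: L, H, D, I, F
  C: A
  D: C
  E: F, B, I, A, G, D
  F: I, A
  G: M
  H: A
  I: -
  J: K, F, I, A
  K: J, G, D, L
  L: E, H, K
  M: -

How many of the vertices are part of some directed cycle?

5

A vertex is on a directed cycle iff it belongs to a strongly connected component of size ≥ 2 (or has a self-loop).
The vertices on cycles are {B, E, J, K, L} — 5 in total.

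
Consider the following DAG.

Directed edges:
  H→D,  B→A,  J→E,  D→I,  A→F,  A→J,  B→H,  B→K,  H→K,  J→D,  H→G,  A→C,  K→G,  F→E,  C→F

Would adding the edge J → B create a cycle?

Adding J→B creates a cycle iff B can already reach J.
Path from B: B → A → J.
So B → … → J → B is a cycle.

Yes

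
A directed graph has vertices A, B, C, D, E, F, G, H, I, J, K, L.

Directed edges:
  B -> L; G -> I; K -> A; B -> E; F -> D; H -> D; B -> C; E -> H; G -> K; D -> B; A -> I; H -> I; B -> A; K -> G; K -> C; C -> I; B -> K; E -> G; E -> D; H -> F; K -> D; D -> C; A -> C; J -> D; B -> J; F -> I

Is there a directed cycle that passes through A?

No

A lies on a cycle iff there is a path from A back to itself.
Exploring from A, it never reaches itself; equivalently, its strongly connected component is a singleton.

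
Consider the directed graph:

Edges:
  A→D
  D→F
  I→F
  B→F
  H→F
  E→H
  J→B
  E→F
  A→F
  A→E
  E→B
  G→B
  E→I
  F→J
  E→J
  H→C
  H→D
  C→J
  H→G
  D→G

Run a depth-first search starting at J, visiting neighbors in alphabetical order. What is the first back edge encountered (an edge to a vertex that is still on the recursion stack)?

F→J

DFS from J (visiting neighbors in alphabetical order); mark gray on enter, black on exit:
J gray
  B gray
    F gray
      F→J: J is gray → back edge
First back edge: F → J.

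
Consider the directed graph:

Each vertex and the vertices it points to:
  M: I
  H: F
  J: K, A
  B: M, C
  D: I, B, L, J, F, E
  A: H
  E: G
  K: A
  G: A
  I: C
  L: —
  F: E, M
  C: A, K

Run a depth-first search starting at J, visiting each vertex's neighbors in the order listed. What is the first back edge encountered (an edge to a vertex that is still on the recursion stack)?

G→A

DFS from J (visiting each vertex's neighbors in the order listed); mark gray on enter, black on exit:
J gray
  K gray
    A gray
      H gray
        F gray
          E gray
            G gray
              G→A: A is gray → back edge
First back edge: G → A.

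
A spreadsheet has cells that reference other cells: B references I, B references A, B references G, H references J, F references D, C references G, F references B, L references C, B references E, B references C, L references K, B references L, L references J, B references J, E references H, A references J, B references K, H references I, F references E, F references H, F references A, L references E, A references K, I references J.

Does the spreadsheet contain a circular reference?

No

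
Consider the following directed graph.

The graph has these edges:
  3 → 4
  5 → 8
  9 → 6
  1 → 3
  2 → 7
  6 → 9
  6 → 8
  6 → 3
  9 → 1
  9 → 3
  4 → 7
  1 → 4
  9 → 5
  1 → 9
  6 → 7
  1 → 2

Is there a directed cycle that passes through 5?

5 lies on a cycle iff there is a path from 5 back to itself.
Exploring from 5, it never reaches itself; equivalently, its strongly connected component is a singleton.

No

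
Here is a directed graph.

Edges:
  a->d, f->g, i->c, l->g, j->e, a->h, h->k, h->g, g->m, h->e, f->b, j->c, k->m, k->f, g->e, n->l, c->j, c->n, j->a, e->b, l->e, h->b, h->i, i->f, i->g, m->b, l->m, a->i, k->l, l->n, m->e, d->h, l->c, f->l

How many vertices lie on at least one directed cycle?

A vertex is on a directed cycle iff it belongs to a strongly connected component of size ≥ 2 (or has a self-loop).
The vertices on cycles are {a, c, d, f, h, i, j, k, l, n} — 10 in total.

10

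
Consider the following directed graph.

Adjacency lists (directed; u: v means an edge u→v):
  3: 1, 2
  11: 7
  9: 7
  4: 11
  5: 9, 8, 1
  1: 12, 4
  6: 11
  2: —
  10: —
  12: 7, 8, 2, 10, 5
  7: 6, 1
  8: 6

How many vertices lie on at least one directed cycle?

9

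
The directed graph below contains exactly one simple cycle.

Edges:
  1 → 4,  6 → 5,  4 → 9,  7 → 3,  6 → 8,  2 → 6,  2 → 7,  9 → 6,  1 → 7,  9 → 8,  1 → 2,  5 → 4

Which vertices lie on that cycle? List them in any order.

4, 5, 6, 9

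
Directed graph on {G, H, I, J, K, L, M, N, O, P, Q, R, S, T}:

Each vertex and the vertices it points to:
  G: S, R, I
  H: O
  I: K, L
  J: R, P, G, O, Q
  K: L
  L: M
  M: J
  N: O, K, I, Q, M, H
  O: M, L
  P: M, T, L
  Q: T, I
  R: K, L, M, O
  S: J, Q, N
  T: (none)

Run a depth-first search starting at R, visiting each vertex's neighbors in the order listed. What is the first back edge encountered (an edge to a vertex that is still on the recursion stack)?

J->R

DFS from R (visiting each vertex's neighbors in the order listed); mark gray on enter, black on exit:
R gray
  K gray
    L gray
      M gray
        J gray
          J→R: R is gray → back edge
First back edge: J → R.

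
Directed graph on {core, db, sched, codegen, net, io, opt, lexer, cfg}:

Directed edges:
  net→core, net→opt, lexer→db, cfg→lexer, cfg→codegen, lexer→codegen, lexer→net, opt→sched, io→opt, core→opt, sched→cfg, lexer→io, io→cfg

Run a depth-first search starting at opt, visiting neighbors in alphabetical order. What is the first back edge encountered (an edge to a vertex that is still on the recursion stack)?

io->cfg

DFS from opt (visiting neighbors in alphabetical order); mark gray on enter, black on exit:
opt gray
  sched gray
    cfg gray
      codegen gray
      codegen black
      lexer gray
        lexer→codegen: codegen black — skip
        db gray
        db black
        io gray
          io→cfg: cfg is gray → back edge
First back edge: io → cfg.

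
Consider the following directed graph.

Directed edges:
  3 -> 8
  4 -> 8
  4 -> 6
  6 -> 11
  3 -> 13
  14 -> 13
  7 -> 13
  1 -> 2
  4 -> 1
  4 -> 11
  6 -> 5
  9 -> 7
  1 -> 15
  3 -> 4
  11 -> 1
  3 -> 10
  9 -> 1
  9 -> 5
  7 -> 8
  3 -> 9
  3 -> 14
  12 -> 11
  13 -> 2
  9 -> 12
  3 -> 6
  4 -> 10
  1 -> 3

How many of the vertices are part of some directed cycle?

7

A vertex is on a directed cycle iff it belongs to a strongly connected component of size ≥ 2 (or has a self-loop).
The vertices on cycles are {1, 3, 4, 6, 9, 11, 12} — 7 in total.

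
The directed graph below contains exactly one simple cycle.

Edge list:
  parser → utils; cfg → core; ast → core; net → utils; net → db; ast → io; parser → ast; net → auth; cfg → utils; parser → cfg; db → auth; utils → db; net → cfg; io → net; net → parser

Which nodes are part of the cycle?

DFS with gray/black marking from io:
io gray
  net gray
    db gray
      auth gray
      auth black
    db black
    cfg gray
      utils gray
        utils→db: db black — skip
      utils black
      core gray
      core black
    cfg black
    net→auth: auth black — skip
    parser gray
      ast gray
        ast→io: io is gray → back edge
Back edge closes the cycle io → net → parser → ast → io; its vertices are {io, ast, net, parser}.

io, ast, net, parser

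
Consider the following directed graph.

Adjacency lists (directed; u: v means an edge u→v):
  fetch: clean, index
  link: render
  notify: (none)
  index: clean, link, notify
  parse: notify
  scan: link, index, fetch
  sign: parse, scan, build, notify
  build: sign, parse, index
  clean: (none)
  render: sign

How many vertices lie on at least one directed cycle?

A vertex is on a directed cycle iff it belongs to a strongly connected component of size ≥ 2 (or has a self-loop).
The vertices on cycles are {link, scan, sign, build, fetch, index, render} — 7 in total.

7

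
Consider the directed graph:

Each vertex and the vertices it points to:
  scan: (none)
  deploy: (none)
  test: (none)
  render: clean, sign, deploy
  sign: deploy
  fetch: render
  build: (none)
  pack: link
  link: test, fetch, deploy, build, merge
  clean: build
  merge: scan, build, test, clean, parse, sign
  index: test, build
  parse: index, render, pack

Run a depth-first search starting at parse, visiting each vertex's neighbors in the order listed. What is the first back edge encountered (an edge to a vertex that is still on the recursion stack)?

merge->parse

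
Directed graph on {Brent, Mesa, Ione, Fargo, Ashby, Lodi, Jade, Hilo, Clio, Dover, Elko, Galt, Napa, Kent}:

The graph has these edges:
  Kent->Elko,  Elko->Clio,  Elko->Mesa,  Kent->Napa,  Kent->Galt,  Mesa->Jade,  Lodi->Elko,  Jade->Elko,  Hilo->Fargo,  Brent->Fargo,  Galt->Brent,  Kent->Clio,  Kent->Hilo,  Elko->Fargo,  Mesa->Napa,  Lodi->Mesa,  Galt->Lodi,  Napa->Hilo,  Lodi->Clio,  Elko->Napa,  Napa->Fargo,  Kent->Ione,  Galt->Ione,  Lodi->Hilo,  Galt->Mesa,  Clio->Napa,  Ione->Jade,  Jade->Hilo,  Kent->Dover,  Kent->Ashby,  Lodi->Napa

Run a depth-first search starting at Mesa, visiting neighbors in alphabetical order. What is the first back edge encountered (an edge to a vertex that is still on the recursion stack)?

Elko->Mesa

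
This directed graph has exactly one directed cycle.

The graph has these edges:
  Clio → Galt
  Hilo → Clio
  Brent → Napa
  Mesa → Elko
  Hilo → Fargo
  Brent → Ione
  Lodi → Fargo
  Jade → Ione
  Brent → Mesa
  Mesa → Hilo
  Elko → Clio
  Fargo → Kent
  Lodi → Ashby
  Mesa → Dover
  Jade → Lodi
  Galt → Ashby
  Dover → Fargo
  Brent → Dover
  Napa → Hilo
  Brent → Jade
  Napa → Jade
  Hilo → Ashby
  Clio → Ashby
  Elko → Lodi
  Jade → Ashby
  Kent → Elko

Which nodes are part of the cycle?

DFS with gray/black marking from Elko:
Elko gray
  Lodi gray
    Ashby gray
    Ashby black
    Fargo gray
      Kent gray
        Kent→Elko: Elko is gray → back edge
Back edge closes the cycle Elko → Lodi → Fargo → Kent → Elko; its vertices are {Elko, Kent, Lodi, Fargo}.

Elko, Kent, Lodi, Fargo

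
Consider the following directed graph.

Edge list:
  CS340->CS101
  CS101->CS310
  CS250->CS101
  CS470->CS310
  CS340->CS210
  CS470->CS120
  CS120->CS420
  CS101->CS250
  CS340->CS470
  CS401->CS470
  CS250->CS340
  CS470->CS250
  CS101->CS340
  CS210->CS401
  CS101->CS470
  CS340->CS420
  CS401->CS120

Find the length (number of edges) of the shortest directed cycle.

For each vertex v, BFS finds the shortest path from v back to v.
The shortest such closed walk is CS101 → CS340 → CS101, length 2.

2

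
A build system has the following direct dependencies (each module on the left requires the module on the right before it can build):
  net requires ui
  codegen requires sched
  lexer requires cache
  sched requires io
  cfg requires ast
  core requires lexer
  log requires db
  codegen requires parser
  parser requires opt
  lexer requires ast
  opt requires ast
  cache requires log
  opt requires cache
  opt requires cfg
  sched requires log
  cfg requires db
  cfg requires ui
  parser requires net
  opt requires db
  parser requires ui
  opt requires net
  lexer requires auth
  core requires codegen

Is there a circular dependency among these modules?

No

DFS with white/gray/black marking, starting from log:
log gray
  db gray
  db black
log black
cfg gray
  ui gray
  ui black
  cfg→db: db black — skip
  ast gray
  ast black
cfg black
lexer gray
  lexer→ast: ast black — skip
  cache gray
    cache→log: log black — skip
  cache black
  auth gray
  auth black
lexer black
parser gray
  parser→ui: ui black — skip
  net gray
    net→ui: ui black — skip
  net black
  opt gray
    opt→net: net black — skip
    opt→cfg: cfg black — skip
    opt→db: db black — skip
    opt→cache: cache black — skip
    opt→ast: ast black — skip
  opt black
parser black
core gray
  core→lexer: lexer black — skip
  codegen gray
    codegen→parser: parser black — skip
    sched gray
      sched→log: log black — skip
      io gray
      io black
    sched black
  codegen black
core black
Every edge goes to a white or black vertex — no back edge, so the graph is acyclic.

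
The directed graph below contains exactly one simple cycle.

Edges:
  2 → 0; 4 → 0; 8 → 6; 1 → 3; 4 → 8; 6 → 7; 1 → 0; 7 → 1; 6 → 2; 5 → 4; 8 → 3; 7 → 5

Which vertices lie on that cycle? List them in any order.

4, 5, 6, 7, 8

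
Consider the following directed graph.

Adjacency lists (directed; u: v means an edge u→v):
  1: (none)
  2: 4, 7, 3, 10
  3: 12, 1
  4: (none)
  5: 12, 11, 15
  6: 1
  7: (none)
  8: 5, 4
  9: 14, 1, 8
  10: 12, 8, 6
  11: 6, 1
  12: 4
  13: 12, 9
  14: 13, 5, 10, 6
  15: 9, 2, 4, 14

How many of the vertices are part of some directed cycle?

A vertex is on a directed cycle iff it belongs to a strongly connected component of size ≥ 2 (or has a self-loop).
The vertices on cycles are {2, 5, 8, 9, 10, 13, 14, 15} — 8 in total.

8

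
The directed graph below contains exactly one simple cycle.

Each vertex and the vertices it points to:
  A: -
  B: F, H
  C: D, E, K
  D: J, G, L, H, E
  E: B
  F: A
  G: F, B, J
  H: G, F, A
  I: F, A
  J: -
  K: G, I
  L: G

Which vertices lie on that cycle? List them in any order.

DFS with gray/black marking from H:
H gray
  G gray
    F gray
      A gray
      A black
    F black
    B gray
      B→F: F black — skip
      B→H: H is gray → back edge
Back edge closes the cycle H → G → B → H; its vertices are {B, G, H}.

B, G, H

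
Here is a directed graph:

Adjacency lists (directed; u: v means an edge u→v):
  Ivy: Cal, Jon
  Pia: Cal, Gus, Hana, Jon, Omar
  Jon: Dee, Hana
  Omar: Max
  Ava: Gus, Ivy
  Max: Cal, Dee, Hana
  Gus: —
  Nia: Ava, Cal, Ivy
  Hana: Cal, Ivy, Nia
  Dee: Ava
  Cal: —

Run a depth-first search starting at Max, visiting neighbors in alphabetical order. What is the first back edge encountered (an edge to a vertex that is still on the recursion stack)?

Jon→Dee

DFS from Max (visiting neighbors in alphabetical order); mark gray on enter, black on exit:
Max gray
  Cal gray
  Cal black
  Dee gray
    Ava gray
      Gus gray
      Gus black
      Ivy gray
        Ivy→Cal: Cal black — skip
        Jon gray
          Jon→Dee: Dee is gray → back edge
First back edge: Jon → Dee.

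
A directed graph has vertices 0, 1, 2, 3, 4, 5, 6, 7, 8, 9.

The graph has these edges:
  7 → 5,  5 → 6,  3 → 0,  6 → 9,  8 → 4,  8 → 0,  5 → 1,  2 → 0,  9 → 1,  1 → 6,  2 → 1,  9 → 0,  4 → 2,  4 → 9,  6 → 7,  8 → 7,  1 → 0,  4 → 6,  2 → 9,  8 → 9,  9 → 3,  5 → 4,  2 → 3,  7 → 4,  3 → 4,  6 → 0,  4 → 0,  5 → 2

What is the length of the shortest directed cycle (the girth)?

3

For each vertex v, BFS finds the shortest path from v back to v.
The shortest such closed walk is 7 → 4 → 6 → 7, length 3.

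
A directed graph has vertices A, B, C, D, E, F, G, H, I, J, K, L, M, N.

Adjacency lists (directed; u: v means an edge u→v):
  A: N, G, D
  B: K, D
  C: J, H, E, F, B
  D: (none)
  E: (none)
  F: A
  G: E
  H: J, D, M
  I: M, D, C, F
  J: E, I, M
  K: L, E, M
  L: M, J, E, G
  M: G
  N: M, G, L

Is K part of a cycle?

Yes

K is on a cycle iff K can reach itself via ≥1 edge.
K → L → J → I → C → B → K — yes.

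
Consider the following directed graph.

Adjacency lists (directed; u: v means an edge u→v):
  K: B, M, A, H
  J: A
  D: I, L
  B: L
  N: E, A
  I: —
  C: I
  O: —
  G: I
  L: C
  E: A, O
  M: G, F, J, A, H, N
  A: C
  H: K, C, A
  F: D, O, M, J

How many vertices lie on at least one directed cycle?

A vertex is on a directed cycle iff it belongs to a strongly connected component of size ≥ 2 (or has a self-loop).
The vertices on cycles are {F, H, K, M} — 4 in total.

4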